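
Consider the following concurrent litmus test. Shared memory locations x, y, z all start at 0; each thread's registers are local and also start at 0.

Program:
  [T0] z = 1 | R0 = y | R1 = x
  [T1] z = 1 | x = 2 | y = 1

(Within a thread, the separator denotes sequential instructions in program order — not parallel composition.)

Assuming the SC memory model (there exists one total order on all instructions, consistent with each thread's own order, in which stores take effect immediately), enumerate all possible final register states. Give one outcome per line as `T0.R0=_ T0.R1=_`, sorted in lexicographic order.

outcome vector order: (T0.R0,T0.R1)
|SC outcomes| = 3

T0.R0=0 T0.R1=0
T0.R0=0 T0.R1=2
T0.R0=1 T0.R1=2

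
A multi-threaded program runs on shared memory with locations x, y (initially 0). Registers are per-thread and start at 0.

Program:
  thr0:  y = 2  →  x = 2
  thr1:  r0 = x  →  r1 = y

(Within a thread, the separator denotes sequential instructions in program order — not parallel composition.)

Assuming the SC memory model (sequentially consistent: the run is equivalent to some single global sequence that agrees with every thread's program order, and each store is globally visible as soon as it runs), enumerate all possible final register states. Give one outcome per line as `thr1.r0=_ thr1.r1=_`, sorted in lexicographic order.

thr1.r0=0 thr1.r1=0
thr1.r0=0 thr1.r1=2
thr1.r0=2 thr1.r1=2

outcome vector order: (thr1.r0,thr1.r1)
|SC outcomes| = 3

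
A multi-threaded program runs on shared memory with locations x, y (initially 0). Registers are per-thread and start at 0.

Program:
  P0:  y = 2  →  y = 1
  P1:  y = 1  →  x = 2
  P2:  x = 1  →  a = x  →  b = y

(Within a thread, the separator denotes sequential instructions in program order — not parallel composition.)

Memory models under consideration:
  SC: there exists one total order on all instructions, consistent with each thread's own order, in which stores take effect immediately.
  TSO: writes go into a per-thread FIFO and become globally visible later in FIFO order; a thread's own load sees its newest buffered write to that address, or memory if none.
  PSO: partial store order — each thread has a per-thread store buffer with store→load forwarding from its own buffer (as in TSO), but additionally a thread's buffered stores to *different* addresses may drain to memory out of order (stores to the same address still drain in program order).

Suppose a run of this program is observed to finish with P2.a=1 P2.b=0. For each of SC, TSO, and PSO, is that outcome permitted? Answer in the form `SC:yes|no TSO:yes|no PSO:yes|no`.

SC:yes TSO:yes PSO:yes

outcome vector order: (P2.a,P2.b)
SC: 5 outcomes — {(1,0), (1,1), (1,2), (2,1), (2,2)}
TSO: 5 outcomes — {(1,0), (1,1), (1,2), (2,1), (2,2)}
PSO: 6 outcomes — {(1,0), (1,1), (1,2), (2,0), (2,1), (2,2)}
target (1,0) ∈ {SC,TSO,PSO}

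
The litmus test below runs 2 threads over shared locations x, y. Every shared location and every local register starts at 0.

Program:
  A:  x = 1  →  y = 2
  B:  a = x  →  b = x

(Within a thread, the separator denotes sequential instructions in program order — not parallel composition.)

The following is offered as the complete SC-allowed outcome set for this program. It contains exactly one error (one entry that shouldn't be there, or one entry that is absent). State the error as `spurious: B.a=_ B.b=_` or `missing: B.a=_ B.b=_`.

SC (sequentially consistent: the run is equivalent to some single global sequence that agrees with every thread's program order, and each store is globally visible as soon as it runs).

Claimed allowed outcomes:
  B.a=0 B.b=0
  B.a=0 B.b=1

outcome vector order: (B.a,B.b)
SC: 3 outcomes — {00 01 11}
SC∖claimed = {11}

missing: B.a=1 B.b=1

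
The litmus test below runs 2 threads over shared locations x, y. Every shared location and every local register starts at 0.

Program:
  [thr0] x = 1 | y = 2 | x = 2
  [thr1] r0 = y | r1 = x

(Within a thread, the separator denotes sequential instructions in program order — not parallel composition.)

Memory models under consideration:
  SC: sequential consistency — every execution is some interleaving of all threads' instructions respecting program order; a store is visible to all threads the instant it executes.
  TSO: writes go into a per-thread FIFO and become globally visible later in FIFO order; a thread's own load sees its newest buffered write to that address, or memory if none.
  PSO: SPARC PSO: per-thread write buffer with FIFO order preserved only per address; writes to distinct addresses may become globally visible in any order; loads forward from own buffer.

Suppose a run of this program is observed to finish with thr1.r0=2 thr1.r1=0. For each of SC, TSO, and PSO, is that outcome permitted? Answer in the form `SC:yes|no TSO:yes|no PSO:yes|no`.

outcome vector order: (thr1.r0,thr1.r1)
under SC → 0/0 0/1 0/2 2/1 2/2
under TSO → 0/0 0/1 0/2 2/1 2/2
under PSO → 0/0 0/1 0/2 2/0 2/1 2/2
target 2/0 ∈ {PSO}

SC:no TSO:no PSO:yes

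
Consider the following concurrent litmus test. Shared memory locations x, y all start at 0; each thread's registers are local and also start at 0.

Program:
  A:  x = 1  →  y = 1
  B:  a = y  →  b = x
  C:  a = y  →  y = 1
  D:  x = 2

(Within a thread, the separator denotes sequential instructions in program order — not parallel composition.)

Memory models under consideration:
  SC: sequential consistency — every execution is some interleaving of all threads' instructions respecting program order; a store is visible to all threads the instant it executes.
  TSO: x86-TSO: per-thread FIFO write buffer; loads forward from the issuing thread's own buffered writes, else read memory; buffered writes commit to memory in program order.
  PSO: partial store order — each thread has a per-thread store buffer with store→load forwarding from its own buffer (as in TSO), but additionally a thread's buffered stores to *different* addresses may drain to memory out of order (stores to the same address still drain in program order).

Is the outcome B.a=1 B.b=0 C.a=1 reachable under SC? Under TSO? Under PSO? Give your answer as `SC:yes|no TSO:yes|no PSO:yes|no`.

outcome vector order: (B.a,B.b,C.a)
SC: 11 outcomes — {(0,0,0) (0,0,1) (0,1,0) (0,1,1) (0,2,0) (0,2,1) (1,0,0) (1,1,0) (1,1,1) (1,2,0) (1,2,1)}
TSO: 11 outcomes — {(0,0,0) (0,0,1) (0,1,0) (0,1,1) (0,2,0) (0,2,1) (1,0,0) (1,1,0) (1,1,1) (1,2,0) (1,2,1)}
PSO: 12 outcomes — {(0,0,0) (0,0,1) (0,1,0) (0,1,1) (0,2,0) (0,2,1) (1,0,0) (1,0,1) (1,1,0) (1,1,1) (1,2,0) (1,2,1)}
target (1,0,1) ∈ {PSO}

SC:no TSO:no PSO:yes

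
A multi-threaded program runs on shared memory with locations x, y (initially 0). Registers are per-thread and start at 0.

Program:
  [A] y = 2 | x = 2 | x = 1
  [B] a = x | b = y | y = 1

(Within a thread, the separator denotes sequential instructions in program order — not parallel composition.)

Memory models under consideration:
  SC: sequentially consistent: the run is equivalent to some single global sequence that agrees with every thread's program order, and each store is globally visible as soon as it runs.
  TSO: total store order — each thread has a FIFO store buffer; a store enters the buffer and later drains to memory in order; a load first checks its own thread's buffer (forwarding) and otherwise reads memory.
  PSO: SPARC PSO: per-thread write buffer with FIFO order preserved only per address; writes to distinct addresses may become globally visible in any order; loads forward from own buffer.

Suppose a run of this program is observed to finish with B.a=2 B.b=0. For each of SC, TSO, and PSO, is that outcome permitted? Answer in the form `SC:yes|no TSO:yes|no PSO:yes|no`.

SC:no TSO:no PSO:yes

outcome vector order: (B.a,B.b)
under SC → 00 02 12 22
under TSO → 00 02 12 22
under PSO → 00 02 10 12 20 22
target 20 ∈ {PSO}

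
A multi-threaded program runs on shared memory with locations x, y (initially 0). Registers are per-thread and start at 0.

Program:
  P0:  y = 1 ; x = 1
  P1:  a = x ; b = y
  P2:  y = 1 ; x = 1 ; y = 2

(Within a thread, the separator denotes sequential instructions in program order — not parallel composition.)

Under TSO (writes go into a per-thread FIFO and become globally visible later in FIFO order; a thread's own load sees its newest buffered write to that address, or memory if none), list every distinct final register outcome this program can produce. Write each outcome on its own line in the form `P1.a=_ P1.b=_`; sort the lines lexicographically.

outcome vector order: (P1.a,P1.b)
|TSO outcomes| = 5

P1.a=0 P1.b=0
P1.a=0 P1.b=1
P1.a=0 P1.b=2
P1.a=1 P1.b=1
P1.a=1 P1.b=2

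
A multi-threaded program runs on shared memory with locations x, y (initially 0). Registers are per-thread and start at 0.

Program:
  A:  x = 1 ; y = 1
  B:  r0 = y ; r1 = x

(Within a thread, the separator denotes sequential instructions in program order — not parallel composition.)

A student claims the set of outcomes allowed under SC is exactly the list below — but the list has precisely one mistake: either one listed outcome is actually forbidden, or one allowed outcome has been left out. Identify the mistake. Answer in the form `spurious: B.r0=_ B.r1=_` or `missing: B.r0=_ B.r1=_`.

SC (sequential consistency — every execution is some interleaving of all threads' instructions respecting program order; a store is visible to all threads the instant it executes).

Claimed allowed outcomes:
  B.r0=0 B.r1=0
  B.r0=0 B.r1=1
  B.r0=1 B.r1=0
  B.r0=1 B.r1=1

outcome vector order: (B.r0,B.r1)
SC: 3 outcomes — {00 01 11}
claimed∖SC = {10}

spurious: B.r0=1 B.r1=0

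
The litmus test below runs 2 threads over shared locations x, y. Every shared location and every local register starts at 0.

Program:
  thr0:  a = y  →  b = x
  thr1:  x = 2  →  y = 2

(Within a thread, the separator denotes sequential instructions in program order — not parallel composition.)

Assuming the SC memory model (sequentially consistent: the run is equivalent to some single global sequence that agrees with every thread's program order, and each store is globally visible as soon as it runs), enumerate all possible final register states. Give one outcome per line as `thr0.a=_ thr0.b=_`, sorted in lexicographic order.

outcome vector order: (thr0.a,thr0.b)
|SC outcomes| = 3

thr0.a=0 thr0.b=0
thr0.a=0 thr0.b=2
thr0.a=2 thr0.b=2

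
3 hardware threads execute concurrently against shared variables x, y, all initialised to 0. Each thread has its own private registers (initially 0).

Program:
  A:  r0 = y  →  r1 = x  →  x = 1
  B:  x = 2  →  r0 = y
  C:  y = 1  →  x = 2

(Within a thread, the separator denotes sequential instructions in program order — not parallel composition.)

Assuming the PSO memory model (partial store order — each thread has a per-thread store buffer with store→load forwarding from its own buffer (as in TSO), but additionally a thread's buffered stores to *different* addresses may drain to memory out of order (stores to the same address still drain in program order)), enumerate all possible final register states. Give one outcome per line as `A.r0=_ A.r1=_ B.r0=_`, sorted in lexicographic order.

A.r0=0 A.r1=0 B.r0=0
A.r0=0 A.r1=0 B.r0=1
A.r0=0 A.r1=2 B.r0=0
A.r0=0 A.r1=2 B.r0=1
A.r0=1 A.r1=0 B.r0=0
A.r0=1 A.r1=0 B.r0=1
A.r0=1 A.r1=2 B.r0=0
A.r0=1 A.r1=2 B.r0=1

outcome vector order: (A.r0,A.r1,B.r0)
|PSO outcomes| = 8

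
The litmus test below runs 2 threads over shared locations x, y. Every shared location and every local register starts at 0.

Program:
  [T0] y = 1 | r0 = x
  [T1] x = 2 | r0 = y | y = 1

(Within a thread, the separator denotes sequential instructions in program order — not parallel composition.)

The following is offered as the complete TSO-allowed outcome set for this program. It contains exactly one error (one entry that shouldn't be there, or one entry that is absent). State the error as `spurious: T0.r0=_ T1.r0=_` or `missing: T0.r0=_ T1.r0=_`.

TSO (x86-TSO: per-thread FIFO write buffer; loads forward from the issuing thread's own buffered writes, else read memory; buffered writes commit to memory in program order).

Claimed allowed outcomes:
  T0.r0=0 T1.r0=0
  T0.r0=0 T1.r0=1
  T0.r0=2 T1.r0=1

outcome vector order: (T0.r0,T1.r0)
under TSO → <0 0>, <0 1>, <2 0>, <2 1>
TSO∖claimed = {<2 0>}

missing: T0.r0=2 T1.r0=0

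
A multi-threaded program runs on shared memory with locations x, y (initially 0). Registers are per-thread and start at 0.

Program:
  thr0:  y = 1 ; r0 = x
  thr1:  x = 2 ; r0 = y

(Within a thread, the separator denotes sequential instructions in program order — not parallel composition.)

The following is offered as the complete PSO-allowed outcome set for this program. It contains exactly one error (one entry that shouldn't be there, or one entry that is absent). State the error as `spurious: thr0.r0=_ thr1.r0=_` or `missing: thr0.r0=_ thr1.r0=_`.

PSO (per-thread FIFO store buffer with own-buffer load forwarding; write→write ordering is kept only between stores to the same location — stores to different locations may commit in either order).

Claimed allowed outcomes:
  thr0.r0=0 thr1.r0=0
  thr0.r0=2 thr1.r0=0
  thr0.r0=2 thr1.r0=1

outcome vector order: (thr0.r0,thr1.r0)
under PSO → <0 0>, <0 1>, <2 0>, <2 1>
PSO∖claimed = {<0 1>}

missing: thr0.r0=0 thr1.r0=1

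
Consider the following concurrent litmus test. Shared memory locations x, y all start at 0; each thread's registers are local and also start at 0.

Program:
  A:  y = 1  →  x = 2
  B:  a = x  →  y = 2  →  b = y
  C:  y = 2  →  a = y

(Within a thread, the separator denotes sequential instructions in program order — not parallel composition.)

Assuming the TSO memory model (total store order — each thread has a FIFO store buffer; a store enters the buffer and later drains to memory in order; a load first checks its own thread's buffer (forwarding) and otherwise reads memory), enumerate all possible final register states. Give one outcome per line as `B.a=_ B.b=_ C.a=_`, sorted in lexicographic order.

B.a=0 B.b=1 C.a=1
B.a=0 B.b=1 C.a=2
B.a=0 B.b=2 C.a=1
B.a=0 B.b=2 C.a=2
B.a=2 B.b=2 C.a=1
B.a=2 B.b=2 C.a=2

outcome vector order: (B.a,B.b,C.a)
|TSO outcomes| = 6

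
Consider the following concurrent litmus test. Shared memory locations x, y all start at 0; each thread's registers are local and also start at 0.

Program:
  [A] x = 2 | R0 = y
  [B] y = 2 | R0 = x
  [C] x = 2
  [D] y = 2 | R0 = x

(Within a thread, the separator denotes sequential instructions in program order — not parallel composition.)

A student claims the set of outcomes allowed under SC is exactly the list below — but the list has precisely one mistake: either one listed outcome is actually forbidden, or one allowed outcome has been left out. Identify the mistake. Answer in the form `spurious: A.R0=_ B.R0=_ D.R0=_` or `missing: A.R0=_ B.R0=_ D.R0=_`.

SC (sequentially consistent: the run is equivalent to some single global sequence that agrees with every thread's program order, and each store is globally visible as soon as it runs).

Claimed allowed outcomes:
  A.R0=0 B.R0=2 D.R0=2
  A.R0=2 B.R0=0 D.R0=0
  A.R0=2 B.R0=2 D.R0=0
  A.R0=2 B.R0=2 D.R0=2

missing: A.R0=2 B.R0=0 D.R0=2

outcome vector order: (A.R0,B.R0,D.R0)
SC (5): <0 2 2>; <2 0 0>; <2 0 2>; <2 2 0>; <2 2 2>
SC∖claimed = {<2 0 2>}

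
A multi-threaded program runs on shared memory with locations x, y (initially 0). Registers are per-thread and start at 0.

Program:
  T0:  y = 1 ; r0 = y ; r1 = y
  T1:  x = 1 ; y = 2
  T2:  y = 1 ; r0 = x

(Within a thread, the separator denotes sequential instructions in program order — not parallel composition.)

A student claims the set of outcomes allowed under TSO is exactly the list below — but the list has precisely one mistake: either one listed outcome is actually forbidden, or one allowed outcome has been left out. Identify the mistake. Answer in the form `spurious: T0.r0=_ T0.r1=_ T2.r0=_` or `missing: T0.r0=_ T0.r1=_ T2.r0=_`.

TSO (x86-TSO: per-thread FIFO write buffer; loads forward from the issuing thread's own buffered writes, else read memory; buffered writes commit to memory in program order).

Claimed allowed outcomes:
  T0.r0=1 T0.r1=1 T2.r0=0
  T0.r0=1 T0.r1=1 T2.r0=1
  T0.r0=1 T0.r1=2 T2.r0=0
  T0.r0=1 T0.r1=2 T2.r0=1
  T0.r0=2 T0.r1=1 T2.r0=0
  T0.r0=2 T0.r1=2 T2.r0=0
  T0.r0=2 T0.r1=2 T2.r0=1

missing: T0.r0=2 T0.r1=1 T2.r0=1

outcome vector order: (T0.r0,T0.r1,T2.r0)
TSO: 8 outcomes — {<1 1 0>, <1 1 1>, <1 2 0>, <1 2 1>, <2 1 0>, <2 1 1>, <2 2 0>, <2 2 1>}
TSO∖claimed = {<2 1 1>}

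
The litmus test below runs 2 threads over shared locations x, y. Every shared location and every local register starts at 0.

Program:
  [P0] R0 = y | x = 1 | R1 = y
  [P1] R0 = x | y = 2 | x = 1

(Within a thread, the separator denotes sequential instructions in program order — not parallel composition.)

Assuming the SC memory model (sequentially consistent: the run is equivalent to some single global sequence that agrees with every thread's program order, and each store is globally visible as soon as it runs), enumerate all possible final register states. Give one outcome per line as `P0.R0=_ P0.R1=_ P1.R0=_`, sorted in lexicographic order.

outcome vector order: (P0.R0,P0.R1,P1.R0)
|SC outcomes| = 5

P0.R0=0 P0.R1=0 P1.R0=0
P0.R0=0 P0.R1=0 P1.R0=1
P0.R0=0 P0.R1=2 P1.R0=0
P0.R0=0 P0.R1=2 P1.R0=1
P0.R0=2 P0.R1=2 P1.R0=0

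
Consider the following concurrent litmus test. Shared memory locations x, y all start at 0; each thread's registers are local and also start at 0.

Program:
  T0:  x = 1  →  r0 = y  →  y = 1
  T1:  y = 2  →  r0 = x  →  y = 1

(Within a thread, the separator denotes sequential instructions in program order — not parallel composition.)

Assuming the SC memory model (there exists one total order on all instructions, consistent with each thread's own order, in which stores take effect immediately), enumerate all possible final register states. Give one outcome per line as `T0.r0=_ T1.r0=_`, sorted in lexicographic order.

T0.r0=0 T1.r0=1
T0.r0=1 T1.r0=0
T0.r0=1 T1.r0=1
T0.r0=2 T1.r0=0
T0.r0=2 T1.r0=1

outcome vector order: (T0.r0,T1.r0)
|SC outcomes| = 5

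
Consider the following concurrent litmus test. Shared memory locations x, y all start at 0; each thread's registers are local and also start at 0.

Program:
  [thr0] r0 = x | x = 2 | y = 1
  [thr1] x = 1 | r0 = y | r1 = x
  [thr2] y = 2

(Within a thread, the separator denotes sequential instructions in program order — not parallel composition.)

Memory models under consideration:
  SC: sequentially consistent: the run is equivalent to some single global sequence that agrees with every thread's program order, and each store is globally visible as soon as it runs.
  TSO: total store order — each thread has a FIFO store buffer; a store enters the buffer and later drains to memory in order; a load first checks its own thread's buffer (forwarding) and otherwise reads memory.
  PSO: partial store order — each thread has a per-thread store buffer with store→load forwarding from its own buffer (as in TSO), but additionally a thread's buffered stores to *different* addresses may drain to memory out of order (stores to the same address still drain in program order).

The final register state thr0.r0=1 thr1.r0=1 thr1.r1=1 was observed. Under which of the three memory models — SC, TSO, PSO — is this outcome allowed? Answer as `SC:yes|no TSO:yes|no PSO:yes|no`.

outcome vector order: (thr0.r0,thr1.r0,thr1.r1)
SC: 11 outcomes — {0/0/1, 0/0/2, 0/1/1, 0/1/2, 0/2/1, 0/2/2, 1/0/1, 1/0/2, 1/1/2, 1/2/1, 1/2/2}
TSO: 11 outcomes — {0/0/1, 0/0/2, 0/1/1, 0/1/2, 0/2/1, 0/2/2, 1/0/1, 1/0/2, 1/1/2, 1/2/1, 1/2/2}
PSO: 12 outcomes — {0/0/1, 0/0/2, 0/1/1, 0/1/2, 0/2/1, 0/2/2, 1/0/1, 1/0/2, 1/1/1, 1/1/2, 1/2/1, 1/2/2}
target 1/1/1 ∈ {PSO}

SC:no TSO:no PSO:yes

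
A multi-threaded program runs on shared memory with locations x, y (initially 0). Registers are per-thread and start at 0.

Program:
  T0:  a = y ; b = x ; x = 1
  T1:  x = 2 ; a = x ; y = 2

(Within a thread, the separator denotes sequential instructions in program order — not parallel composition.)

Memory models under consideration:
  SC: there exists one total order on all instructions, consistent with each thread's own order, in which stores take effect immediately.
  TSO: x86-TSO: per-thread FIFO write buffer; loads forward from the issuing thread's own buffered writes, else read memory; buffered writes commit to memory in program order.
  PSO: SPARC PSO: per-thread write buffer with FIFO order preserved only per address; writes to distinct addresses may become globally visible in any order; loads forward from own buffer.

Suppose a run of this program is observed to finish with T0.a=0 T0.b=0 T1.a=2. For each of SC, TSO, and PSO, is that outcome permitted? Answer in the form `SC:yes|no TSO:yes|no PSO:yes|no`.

SC:yes TSO:yes PSO:yes

outcome vector order: (T0.a,T0.b,T1.a)
[SC] allowed = {001, 002, 021, 022, 222}
[TSO] allowed = {001, 002, 021, 022, 222}
[PSO] allowed = {001, 002, 021, 022, 202, 222}
target 002 ∈ {SC,TSO,PSO}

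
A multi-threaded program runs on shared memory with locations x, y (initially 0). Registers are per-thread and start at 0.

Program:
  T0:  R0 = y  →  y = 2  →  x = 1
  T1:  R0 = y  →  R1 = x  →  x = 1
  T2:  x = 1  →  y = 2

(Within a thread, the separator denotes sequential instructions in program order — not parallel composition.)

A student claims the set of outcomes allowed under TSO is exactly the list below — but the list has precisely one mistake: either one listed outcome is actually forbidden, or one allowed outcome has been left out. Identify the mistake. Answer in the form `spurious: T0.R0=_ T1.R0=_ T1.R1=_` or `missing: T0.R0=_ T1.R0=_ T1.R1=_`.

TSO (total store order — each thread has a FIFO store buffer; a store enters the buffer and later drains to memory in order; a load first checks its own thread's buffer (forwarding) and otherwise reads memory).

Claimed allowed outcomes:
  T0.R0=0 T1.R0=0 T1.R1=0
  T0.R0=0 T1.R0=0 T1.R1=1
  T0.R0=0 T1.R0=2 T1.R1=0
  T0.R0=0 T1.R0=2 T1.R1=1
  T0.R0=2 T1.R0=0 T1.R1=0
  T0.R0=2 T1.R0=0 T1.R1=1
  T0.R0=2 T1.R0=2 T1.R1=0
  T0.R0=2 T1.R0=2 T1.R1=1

spurious: T0.R0=2 T1.R0=2 T1.R1=0

outcome vector order: (T0.R0,T1.R0,T1.R1)
TSO (7): (0,0,0); (0,0,1); (0,2,0); (0,2,1); (2,0,0); (2,0,1); (2,2,1)
claimed∖TSO = {(2,2,0)}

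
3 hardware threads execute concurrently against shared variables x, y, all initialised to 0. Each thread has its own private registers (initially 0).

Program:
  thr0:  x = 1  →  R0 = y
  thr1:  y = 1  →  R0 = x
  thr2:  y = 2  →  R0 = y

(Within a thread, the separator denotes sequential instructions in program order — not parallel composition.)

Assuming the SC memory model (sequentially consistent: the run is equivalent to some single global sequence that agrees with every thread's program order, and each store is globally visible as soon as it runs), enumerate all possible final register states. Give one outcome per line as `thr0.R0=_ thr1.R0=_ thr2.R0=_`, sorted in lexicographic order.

outcome vector order: (thr0.R0,thr1.R0,thr2.R0)
|SC outcomes| = 9

thr0.R0=0 thr1.R0=1 thr2.R0=1
thr0.R0=0 thr1.R0=1 thr2.R0=2
thr0.R0=1 thr1.R0=0 thr2.R0=1
thr0.R0=1 thr1.R0=0 thr2.R0=2
thr0.R0=1 thr1.R0=1 thr2.R0=1
thr0.R0=1 thr1.R0=1 thr2.R0=2
thr0.R0=2 thr1.R0=0 thr2.R0=2
thr0.R0=2 thr1.R0=1 thr2.R0=1
thr0.R0=2 thr1.R0=1 thr2.R0=2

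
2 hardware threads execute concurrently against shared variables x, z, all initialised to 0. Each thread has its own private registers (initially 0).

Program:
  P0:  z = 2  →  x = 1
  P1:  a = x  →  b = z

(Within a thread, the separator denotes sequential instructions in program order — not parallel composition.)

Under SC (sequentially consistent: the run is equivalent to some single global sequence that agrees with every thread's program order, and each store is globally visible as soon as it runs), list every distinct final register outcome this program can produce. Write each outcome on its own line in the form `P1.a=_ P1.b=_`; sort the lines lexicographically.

P1.a=0 P1.b=0
P1.a=0 P1.b=2
P1.a=1 P1.b=2

outcome vector order: (P1.a,P1.b)
|SC outcomes| = 3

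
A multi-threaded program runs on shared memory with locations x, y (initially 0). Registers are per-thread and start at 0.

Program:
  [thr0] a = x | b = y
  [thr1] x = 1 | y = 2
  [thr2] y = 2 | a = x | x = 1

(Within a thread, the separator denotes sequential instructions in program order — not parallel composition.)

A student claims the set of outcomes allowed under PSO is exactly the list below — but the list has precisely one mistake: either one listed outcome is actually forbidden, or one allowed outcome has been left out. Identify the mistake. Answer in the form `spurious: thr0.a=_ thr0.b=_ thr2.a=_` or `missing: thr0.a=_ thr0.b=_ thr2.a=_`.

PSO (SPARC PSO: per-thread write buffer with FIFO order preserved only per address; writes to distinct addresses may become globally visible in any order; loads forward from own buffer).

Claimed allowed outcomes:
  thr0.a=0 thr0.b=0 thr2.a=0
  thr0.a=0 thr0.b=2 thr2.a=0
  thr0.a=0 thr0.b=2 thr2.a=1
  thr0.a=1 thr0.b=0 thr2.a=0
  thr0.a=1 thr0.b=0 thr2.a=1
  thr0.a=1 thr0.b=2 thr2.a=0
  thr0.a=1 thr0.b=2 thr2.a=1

outcome vector order: (thr0.a,thr0.b,thr2.a)
PSO: 8 outcomes — {000, 001, 020, 021, 100, 101, 120, 121}
PSO∖claimed = {001}

missing: thr0.a=0 thr0.b=0 thr2.a=1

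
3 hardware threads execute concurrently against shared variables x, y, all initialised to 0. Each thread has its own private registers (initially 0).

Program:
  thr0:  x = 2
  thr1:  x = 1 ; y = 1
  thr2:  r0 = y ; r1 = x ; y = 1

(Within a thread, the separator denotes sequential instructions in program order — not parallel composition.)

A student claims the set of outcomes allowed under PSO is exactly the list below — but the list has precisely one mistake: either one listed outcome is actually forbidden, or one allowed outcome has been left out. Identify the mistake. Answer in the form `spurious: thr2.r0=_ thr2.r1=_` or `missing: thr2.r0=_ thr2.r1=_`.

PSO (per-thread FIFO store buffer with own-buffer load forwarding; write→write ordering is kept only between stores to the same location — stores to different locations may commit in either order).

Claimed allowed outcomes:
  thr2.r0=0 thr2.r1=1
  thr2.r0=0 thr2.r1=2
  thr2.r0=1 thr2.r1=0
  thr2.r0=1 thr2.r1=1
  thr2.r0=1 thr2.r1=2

outcome vector order: (thr2.r0,thr2.r1)
PSO (6): 0/0, 0/1, 0/2, 1/0, 1/1, 1/2
PSO∖claimed = {0/0}

missing: thr2.r0=0 thr2.r1=0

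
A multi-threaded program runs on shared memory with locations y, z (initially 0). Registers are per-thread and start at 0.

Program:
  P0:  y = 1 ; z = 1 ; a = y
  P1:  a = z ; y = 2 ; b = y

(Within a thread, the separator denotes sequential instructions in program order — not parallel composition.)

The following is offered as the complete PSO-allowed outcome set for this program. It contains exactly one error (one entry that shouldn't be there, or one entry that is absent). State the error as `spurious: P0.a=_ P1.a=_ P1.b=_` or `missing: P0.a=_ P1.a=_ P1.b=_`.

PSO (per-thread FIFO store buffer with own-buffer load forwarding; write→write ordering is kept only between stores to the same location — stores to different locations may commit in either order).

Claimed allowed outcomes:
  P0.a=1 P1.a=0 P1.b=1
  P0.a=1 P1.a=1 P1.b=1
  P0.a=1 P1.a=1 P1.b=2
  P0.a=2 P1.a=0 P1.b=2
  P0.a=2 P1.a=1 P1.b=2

outcome vector order: (P0.a,P1.a,P1.b)
under PSO → 1/0/1, 1/0/2, 1/1/1, 1/1/2, 2/0/2, 2/1/2
PSO∖claimed = {1/0/2}

missing: P0.a=1 P1.a=0 P1.b=2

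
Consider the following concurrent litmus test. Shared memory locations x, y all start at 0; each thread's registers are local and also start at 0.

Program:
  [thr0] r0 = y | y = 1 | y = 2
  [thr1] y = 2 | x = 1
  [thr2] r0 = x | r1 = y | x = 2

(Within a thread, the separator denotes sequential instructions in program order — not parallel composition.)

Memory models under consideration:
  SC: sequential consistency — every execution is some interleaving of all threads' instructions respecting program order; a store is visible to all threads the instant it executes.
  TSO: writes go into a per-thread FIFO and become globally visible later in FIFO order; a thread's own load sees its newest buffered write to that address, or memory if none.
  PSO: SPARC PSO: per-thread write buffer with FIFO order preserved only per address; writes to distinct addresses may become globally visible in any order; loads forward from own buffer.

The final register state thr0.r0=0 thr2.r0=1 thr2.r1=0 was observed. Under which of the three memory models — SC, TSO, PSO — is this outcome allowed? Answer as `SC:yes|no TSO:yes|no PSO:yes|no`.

outcome vector order: (thr0.r0,thr2.r0,thr2.r1)
SC (10): <0 0 0>; <0 0 1>; <0 0 2>; <0 1 1>; <0 1 2>; <2 0 0>; <2 0 1>; <2 0 2>; <2 1 1>; <2 1 2>
TSO (10): <0 0 0>; <0 0 1>; <0 0 2>; <0 1 1>; <0 1 2>; <2 0 0>; <2 0 1>; <2 0 2>; <2 1 1>; <2 1 2>
PSO (12): <0 0 0>; <0 0 1>; <0 0 2>; <0 1 0>; <0 1 1>; <0 1 2>; <2 0 0>; <2 0 1>; <2 0 2>; <2 1 0>; <2 1 1>; <2 1 2>
target <0 1 0> ∈ {PSO}

SC:no TSO:no PSO:yes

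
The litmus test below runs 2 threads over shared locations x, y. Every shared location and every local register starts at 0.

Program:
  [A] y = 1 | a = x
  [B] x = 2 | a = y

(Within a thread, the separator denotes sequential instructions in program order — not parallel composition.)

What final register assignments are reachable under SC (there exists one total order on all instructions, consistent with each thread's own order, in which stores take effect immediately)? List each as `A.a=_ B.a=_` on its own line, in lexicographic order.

outcome vector order: (A.a,B.a)
|SC outcomes| = 3

A.a=0 B.a=1
A.a=2 B.a=0
A.a=2 B.a=1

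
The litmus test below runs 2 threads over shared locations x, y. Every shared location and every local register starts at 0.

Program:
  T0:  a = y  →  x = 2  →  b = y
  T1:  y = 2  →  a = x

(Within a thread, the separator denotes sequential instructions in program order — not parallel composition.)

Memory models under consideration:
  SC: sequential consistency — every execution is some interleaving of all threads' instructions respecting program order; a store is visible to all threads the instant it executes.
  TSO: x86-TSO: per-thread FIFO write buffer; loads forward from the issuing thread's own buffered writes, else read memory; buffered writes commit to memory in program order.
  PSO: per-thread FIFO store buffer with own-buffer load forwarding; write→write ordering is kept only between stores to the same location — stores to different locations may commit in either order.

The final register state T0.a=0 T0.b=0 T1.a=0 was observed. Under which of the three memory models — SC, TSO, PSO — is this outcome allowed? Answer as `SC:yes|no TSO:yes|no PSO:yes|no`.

SC:no TSO:yes PSO:yes

outcome vector order: (T0.a,T0.b,T1.a)
SC: 5 outcomes — {<0 0 2>; <0 2 0>; <0 2 2>; <2 2 0>; <2 2 2>}
TSO: 6 outcomes — {<0 0 0>; <0 0 2>; <0 2 0>; <0 2 2>; <2 2 0>; <2 2 2>}
PSO: 6 outcomes — {<0 0 0>; <0 0 2>; <0 2 0>; <0 2 2>; <2 2 0>; <2 2 2>}
target <0 0 0> ∈ {TSO,PSO}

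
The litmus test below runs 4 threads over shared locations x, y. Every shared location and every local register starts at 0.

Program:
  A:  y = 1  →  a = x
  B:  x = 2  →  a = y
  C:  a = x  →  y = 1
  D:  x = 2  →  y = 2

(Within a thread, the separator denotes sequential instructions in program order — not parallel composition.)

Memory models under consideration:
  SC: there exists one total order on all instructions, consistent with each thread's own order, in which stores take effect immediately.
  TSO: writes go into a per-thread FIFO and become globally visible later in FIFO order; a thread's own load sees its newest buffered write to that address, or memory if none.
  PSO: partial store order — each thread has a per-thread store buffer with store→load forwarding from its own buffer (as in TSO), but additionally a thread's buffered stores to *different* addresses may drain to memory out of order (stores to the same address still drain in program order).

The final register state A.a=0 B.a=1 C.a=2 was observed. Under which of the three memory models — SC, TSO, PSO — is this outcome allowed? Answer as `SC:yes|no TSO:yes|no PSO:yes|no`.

SC:yes TSO:yes PSO:yes

outcome vector order: (A.a,B.a,C.a)
[SC] allowed = {010; 012; 020; 022; 200; 202; 210; 212; 220; 222}
[TSO] allowed = {000; 002; 010; 012; 020; 022; 200; 202; 210; 212; 220; 222}
[PSO] allowed = {000; 002; 010; 012; 020; 022; 200; 202; 210; 212; 220; 222}
target 012 ∈ {SC,TSO,PSO}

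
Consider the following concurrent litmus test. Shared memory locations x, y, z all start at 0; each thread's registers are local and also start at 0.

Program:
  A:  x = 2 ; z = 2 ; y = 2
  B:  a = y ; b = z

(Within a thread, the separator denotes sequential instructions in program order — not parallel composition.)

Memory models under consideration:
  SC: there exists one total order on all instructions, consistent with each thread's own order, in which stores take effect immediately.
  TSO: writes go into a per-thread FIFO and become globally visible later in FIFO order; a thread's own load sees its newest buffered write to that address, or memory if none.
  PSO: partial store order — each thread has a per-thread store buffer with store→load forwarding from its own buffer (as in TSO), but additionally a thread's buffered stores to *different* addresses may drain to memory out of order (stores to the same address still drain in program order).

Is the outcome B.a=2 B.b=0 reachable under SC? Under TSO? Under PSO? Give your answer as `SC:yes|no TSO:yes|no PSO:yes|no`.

outcome vector order: (B.a,B.b)
[SC] allowed = {0/0 0/2 2/2}
[TSO] allowed = {0/0 0/2 2/2}
[PSO] allowed = {0/0 0/2 2/0 2/2}
target 2/0 ∈ {PSO}

SC:no TSO:no PSO:yes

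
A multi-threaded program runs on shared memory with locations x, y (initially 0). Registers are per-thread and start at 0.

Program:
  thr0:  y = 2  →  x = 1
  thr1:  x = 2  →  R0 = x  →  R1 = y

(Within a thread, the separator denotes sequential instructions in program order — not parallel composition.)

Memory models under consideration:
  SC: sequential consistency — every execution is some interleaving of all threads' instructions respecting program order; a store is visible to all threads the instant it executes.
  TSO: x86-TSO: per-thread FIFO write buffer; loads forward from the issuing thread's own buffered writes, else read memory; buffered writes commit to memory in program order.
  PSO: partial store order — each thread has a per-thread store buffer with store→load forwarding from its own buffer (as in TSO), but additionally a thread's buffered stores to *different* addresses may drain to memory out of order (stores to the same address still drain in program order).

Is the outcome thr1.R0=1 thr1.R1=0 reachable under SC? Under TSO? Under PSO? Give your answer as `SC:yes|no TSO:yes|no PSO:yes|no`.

SC:no TSO:no PSO:yes

outcome vector order: (thr1.R0,thr1.R1)
SC: 3 outcomes — {1/2, 2/0, 2/2}
TSO: 3 outcomes — {1/2, 2/0, 2/2}
PSO: 4 outcomes — {1/0, 1/2, 2/0, 2/2}
target 1/0 ∈ {PSO}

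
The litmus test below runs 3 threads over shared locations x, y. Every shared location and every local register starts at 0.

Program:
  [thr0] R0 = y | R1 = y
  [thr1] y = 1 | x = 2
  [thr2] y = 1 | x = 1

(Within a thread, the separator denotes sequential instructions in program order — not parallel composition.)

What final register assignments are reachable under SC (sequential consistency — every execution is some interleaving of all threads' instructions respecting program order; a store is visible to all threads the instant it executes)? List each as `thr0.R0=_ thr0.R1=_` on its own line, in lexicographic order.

outcome vector order: (thr0.R0,thr0.R1)
|SC outcomes| = 3

thr0.R0=0 thr0.R1=0
thr0.R0=0 thr0.R1=1
thr0.R0=1 thr0.R1=1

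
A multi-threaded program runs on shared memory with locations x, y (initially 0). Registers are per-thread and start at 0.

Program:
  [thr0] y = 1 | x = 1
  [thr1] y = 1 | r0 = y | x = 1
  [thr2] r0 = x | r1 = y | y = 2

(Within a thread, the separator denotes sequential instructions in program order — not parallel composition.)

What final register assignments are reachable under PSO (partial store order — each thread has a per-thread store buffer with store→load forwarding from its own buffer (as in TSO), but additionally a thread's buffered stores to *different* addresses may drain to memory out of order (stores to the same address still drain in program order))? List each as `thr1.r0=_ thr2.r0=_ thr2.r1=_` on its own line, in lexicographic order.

thr1.r0=1 thr2.r0=0 thr2.r1=0
thr1.r0=1 thr2.r0=0 thr2.r1=1
thr1.r0=1 thr2.r0=1 thr2.r1=0
thr1.r0=1 thr2.r0=1 thr2.r1=1
thr1.r0=2 thr2.r0=0 thr2.r1=0
thr1.r0=2 thr2.r0=0 thr2.r1=1
thr1.r0=2 thr2.r0=1 thr2.r1=0
thr1.r0=2 thr2.r0=1 thr2.r1=1

outcome vector order: (thr1.r0,thr2.r0,thr2.r1)
|PSO outcomes| = 8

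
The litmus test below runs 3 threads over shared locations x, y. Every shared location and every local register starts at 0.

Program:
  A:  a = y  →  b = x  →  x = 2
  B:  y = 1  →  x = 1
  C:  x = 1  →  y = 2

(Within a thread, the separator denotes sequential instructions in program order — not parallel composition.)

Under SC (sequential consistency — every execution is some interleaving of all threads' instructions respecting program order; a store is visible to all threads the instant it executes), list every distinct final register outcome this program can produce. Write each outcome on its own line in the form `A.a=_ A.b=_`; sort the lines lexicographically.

A.a=0 A.b=0
A.a=0 A.b=1
A.a=1 A.b=0
A.a=1 A.b=1
A.a=2 A.b=1

outcome vector order: (A.a,A.b)
|SC outcomes| = 5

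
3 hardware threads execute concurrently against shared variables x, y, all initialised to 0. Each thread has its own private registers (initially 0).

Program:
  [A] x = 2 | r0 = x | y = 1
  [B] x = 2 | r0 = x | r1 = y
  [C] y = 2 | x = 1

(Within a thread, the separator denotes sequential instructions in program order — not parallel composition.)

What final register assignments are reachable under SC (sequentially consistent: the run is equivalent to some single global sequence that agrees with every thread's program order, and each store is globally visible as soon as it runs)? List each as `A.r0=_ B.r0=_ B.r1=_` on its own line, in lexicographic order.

outcome vector order: (A.r0,B.r0,B.r1)
|SC outcomes| = 10

A.r0=1 B.r0=1 B.r1=1
A.r0=1 B.r0=1 B.r1=2
A.r0=1 B.r0=2 B.r1=0
A.r0=1 B.r0=2 B.r1=1
A.r0=1 B.r0=2 B.r1=2
A.r0=2 B.r0=1 B.r1=1
A.r0=2 B.r0=1 B.r1=2
A.r0=2 B.r0=2 B.r1=0
A.r0=2 B.r0=2 B.r1=1
A.r0=2 B.r0=2 B.r1=2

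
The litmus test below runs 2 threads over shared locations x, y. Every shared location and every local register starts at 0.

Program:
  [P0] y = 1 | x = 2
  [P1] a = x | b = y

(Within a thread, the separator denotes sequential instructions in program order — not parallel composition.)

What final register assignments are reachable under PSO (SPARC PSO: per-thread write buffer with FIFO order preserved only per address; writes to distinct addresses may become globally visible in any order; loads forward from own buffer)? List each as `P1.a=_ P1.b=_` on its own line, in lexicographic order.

P1.a=0 P1.b=0
P1.a=0 P1.b=1
P1.a=2 P1.b=0
P1.a=2 P1.b=1

outcome vector order: (P1.a,P1.b)
|PSO outcomes| = 4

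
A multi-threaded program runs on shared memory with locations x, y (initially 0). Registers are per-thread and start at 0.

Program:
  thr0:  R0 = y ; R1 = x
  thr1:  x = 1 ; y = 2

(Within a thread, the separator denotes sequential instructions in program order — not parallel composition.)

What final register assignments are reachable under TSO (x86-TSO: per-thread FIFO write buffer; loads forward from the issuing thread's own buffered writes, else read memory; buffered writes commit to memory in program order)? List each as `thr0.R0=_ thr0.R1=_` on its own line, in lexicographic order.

thr0.R0=0 thr0.R1=0
thr0.R0=0 thr0.R1=1
thr0.R0=2 thr0.R1=1

outcome vector order: (thr0.R0,thr0.R1)
|TSO outcomes| = 3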